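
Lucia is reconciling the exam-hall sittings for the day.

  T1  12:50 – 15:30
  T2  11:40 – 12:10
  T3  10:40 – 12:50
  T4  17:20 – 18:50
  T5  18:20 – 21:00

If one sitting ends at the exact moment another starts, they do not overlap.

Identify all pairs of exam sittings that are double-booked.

Two intervals overlap when each starts before the other ends.
Sorted by start: T3, T2, T1, T4, T5.
T2 starts before T3 ends → T3 and T2 overlap.
T1 starts exactly when T3 ends (back-to-back, no overlap), so nothing later overlaps T3 either.
T1 starts after T2 ends, so nothing later overlaps T2 either.
T4 starts after T1 ends, so nothing later overlaps T1 either.
T5 starts before T4 ends → T4 and T5 overlap.

T2 & T3, T4 & T5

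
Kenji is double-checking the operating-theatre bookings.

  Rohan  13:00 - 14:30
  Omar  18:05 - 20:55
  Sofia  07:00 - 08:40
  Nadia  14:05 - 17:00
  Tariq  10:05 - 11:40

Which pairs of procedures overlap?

Nadia & Rohan

Sorted by start: Sofia, Tariq, Rohan, Nadia, Omar.
Tariq starts after Sofia ends — done with Sofia.
Rohan starts after Tariq ends — done with Tariq.
Nadia starts before Rohan ends → Rohan and Nadia overlap.
Omar starts after Rohan ends.
Omar starts after Nadia ends.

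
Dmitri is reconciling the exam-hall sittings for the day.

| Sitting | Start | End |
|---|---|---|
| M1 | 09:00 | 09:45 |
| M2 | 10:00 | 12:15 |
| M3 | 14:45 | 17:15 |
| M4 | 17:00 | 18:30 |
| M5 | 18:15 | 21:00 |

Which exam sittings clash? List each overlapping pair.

M3 & M4, M4 & M5

Sorted by start: M1, M2, M3, M4, M5.
M2 starts after M1 ends; M1 is clear from here.
M3 starts after M2 ends; M2 is clear from here.
M4 starts before M3 ends → M3 and M4 overlap.
M5 starts after M3 ends.
M5 starts before M4 ends → M4 and M5 overlap.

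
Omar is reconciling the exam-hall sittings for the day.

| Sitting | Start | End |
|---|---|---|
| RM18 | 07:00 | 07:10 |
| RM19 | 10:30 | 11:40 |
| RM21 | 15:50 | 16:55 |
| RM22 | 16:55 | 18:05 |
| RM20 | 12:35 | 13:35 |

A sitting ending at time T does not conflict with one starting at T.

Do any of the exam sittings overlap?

No

Sorted by start: RM18, RM19, RM20, RM21, RM22.
RM19 starts after RM18 ends; RM18 is clear from here.
RM20 starts after RM19 ends; RM19 is clear from here.
RM21 starts after RM20 ends; RM20 is clear from here.
RM22 starts exactly when RM21 ends (back-to-back, no overlap).
Every pair is clear; the schedule has no overlaps.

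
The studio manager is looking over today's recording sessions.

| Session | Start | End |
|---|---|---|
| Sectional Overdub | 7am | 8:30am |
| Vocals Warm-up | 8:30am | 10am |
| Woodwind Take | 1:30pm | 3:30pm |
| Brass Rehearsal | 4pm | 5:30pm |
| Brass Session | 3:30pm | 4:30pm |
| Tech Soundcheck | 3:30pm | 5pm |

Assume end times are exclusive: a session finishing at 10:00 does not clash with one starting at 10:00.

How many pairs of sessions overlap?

3

Two intervals overlap when each starts before the other ends.
Sorted by start: Sectional Overdub, Vocals Warm-up, Woodwind Take, Brass Session, Tech Soundcheck, Brass Rehearsal.
Vocals Warm-up starts exactly when Sectional Overdub ends (back-to-back, no overlap), so Sectional Overdub has no further overlaps.
Woodwind Take starts after Vocals Warm-up ends, so Vocals Warm-up has no further overlaps.
Brass Session starts exactly when Woodwind Take ends (back-to-back, no overlap), so Woodwind Take has no further overlaps.
Tech Soundcheck starts before Brass Session ends → Brass Session and Tech Soundcheck overlap.
Brass Rehearsal starts before Brass Session ends → Brass Session and Brass Rehearsal overlap.
Brass Rehearsal starts before Tech Soundcheck ends → Tech Soundcheck and Brass Rehearsal overlap.
Overlapping pairs: Brass Rehearsal & Brass Session, Brass Rehearsal & Tech Soundcheck, Brass Session & Tech Soundcheck — 3 in total.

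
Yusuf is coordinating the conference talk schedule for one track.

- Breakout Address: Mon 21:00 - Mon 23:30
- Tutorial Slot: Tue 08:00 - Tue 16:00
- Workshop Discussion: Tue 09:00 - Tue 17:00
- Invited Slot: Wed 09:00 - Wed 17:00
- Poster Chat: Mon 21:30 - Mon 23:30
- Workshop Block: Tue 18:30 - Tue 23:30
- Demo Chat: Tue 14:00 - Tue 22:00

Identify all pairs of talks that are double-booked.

Sorted by start: Breakout Address, Poster Chat, Tutorial Slot, Workshop Discussion, Demo Chat, Workshop Block, Invited Slot.
Poster Chat starts before Breakout Address ends → Breakout Address and Poster Chat overlap.
Tutorial Slot starts after Breakout Address ends; Breakout Address is clear from here.
Tutorial Slot starts after Poster Chat ends; Poster Chat is clear from here.
Workshop Discussion starts before Tutorial Slot ends → Tutorial Slot and Workshop Discussion overlap.
Demo Chat starts before Tutorial Slot ends → Tutorial Slot and Demo Chat overlap.
Workshop Block starts after Tutorial Slot ends; Tutorial Slot is clear from here.
Demo Chat starts before Workshop Discussion ends → Workshop Discussion and Demo Chat overlap.
Workshop Block starts after Workshop Discussion ends; Workshop Discussion is clear from here.
Workshop Block starts before Demo Chat ends → Demo Chat and Workshop Block overlap.
Invited Slot starts after Demo Chat ends.
Invited Slot starts after Workshop Block ends.

Breakout Address & Poster Chat, Demo Chat & Tutorial Slot, Demo Chat & Workshop Block, Demo Chat & Workshop Discussion, Tutorial Slot & Workshop Discussion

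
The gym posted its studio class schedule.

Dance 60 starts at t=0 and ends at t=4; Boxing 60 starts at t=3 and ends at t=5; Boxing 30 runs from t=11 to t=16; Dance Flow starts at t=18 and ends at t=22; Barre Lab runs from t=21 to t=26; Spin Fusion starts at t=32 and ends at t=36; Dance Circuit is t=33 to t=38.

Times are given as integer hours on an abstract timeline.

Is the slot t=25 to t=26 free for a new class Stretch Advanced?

No — it overlaps Barre Lab

Dance 60: ends t=4 at or before Stretch Advanced starts t=25 → clear.
Boxing 60: ends t=5 at or before Stretch Advanced starts t=25 → clear.
Boxing 30: ends t=16 at or before Stretch Advanced starts t=25 → clear.
Dance Flow: ends t=22 at or before Stretch Advanced starts t=25 → clear.
Barre Lab: starts t=21 before Stretch Advanced ends t=26, and ends t=26 after Stretch Advanced starts t=25 → overlap.
Spin Fusion: starts t=32 at or after Stretch Advanced ends t=26 → clear.
Dance Circuit: starts t=33 at or after Stretch Advanced ends t=26 → clear.
Stretch Advanced overlaps Barre Lab.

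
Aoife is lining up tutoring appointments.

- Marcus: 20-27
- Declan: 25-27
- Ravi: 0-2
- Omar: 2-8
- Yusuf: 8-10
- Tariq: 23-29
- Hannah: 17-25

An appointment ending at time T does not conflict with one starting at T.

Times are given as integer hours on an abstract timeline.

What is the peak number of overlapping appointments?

Sweep the timeline, counting +1 at each start and −1 at each end (ends before starts at a tie):
0 start Ravi → 1
2 end Ravi → 0
2 start Omar → 1
8 end Omar → 0
8 start Yusuf → 1
10 end Yusuf → 0
17 start Hannah → 1
20 start Marcus → 2
23 start Tariq → 3
25 end Hannah → 2
25 start Declan → 3
27 end Declan → 2
27 end Marcus → 1
29 end Tariq → 0
Peak is 3, at 23 (Hannah, Marcus, Tariq).

3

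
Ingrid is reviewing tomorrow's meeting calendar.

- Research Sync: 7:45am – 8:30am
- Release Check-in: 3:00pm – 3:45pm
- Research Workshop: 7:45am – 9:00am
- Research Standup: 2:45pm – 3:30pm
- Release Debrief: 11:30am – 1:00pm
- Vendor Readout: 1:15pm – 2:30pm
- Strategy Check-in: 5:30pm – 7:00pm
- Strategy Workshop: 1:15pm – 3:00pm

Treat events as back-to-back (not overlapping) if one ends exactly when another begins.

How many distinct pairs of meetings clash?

4

Sorted by start: Research Sync, Research Workshop, Release Debrief, Vendor Readout, Strategy Workshop, Research Standup, Release Check-in, Strategy Check-in.
Research Workshop starts before Research Sync ends → Research Sync and Research Workshop overlap.
Release Debrief starts after Research Sync ends; Research Sync is clear from here.
Release Debrief starts after Research Workshop ends; Research Workshop is clear from here.
Vendor Readout starts after Release Debrief ends; Release Debrief is clear from here.
Strategy Workshop starts before Vendor Readout ends → Vendor Readout and Strategy Workshop overlap.
Research Standup starts after Vendor Readout ends; Vendor Readout is clear from here.
Research Standup starts before Strategy Workshop ends → Strategy Workshop and Research Standup overlap.
Release Check-in starts exactly when Strategy Workshop ends (back-to-back, no overlap); Strategy Workshop is clear from here.
Release Check-in starts before Research Standup ends → Research Standup and Release Check-in overlap.
Strategy Check-in starts after Research Standup ends.
Strategy Check-in starts after Release Check-in ends.
Overlapping pairs: Release Check-in & Research Standup, Research Standup & Strategy Workshop, Research Sync & Research Workshop, Strategy Workshop & Vendor Readout — 4 in total.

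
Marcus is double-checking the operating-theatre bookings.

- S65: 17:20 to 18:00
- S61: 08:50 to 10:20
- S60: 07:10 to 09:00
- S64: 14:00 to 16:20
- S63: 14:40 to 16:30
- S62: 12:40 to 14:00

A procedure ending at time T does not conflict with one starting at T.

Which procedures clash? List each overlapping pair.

S60 & S61, S63 & S64

Sorted by start: S60, S61, S62, S64, S63, S65.
S61 starts before S60 ends → S60 and S61 overlap.
S62 starts after S60 ends, so S60 has no further overlaps.
S62 starts after S61 ends, so S61 has no further overlaps.
S64 starts exactly when S62 ends (back-to-back, no overlap), so S62 has no further overlaps.
S63 starts before S64 ends → S64 and S63 overlap.
S65 starts after S64 ends.
S65 starts after S63 ends.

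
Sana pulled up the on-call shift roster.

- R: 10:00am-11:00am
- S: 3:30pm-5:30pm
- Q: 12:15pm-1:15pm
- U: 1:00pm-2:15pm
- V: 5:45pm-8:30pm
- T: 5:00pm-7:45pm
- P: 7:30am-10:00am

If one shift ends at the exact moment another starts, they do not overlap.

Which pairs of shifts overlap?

Sorted by start: P, R, Q, U, S, T, V.
R starts exactly when P ends (back-to-back, no overlap); P is clear from here.
Q starts after R ends; R is clear from here.
U starts before Q ends → Q and U overlap.
S starts after Q ends; Q is clear from here.
S starts after U ends; U is clear from here.
T starts before S ends → S and T overlap.
V starts after S ends.
V starts before T ends → T and V overlap.

Q & U, S & T, T & V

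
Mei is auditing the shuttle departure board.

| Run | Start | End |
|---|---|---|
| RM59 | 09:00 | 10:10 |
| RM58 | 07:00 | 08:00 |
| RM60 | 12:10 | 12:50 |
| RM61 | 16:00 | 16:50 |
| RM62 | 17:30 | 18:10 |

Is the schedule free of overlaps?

Check each pair: they overlap iff neither finishes before the other starts.
Sorted by start: RM58, RM59, RM60, RM61, RM62.
RM59 starts after RM58 ends, so nothing later overlaps RM58 either.
RM60 starts after RM59 ends, so nothing later overlaps RM59 either.
RM61 starts after RM60 ends, so nothing later overlaps RM60 either.
RM62 starts after RM61 ends.
Every pair is clear; the schedule has no overlaps.

Yes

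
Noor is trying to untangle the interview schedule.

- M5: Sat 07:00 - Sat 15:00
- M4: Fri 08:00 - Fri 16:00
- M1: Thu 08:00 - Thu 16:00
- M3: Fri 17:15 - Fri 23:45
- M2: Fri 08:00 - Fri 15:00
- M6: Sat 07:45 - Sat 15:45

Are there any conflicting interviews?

Sorted by start: M1, M2, M4, M3, M5, M6.
M2 starts after M1 ends, so M1 has no further overlaps.
M4 starts before M2 ends → M2 and M4 overlap.
That's a conflict, so the schedule is not conflict-free.

Yes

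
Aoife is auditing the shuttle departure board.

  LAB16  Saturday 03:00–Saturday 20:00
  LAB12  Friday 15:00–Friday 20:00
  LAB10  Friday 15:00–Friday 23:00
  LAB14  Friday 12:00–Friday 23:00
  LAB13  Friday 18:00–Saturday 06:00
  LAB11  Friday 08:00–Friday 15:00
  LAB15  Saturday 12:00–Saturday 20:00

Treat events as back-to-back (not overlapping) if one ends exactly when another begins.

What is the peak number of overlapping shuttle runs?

Sweep the timeline, counting +1 at each start and −1 at each end (ends before starts at a tie):
Friday 08:00 start LAB11 → 1
Friday 12:00 start LAB14 → 2
Friday 15:00 end LAB11 → 1
Friday 15:00 start LAB10 → 2
Friday 15:00 start LAB12 → 3
Friday 18:00 start LAB13 → 4
Friday 20:00 end LAB12 → 3
Friday 23:00 end LAB10 → 2
Friday 23:00 end LAB14 → 1
Saturday 03:00 start LAB16 → 2
Saturday 06:00 end LAB13 → 1
Saturday 12:00 start LAB15 → 2
Saturday 20:00 end LAB15 → 1
Saturday 20:00 end LAB16 → 0
Peak is 4, at Friday 18:00 (LAB10, LAB12, LAB13, LAB14).

4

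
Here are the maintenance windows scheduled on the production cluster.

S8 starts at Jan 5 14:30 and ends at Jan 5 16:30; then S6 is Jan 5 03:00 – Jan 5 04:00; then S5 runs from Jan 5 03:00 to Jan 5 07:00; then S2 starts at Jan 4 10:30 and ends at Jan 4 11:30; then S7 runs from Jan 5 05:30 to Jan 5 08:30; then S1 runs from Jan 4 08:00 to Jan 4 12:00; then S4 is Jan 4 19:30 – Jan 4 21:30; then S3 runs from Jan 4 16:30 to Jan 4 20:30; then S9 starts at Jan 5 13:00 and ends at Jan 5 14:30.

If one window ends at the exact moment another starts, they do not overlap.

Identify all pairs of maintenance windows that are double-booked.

Sorted by start: S1, S2, S3, S4, S5, S6, S7, S9, S8.
S2 starts before S1 ends → S1 and S2 overlap.
S3 starts after S1 ends — done with S1.
S3 starts after S2 ends — done with S2.
S4 starts before S3 ends → S3 and S4 overlap.
S5 starts after S3 ends — done with S3.
S5 starts after S4 ends — done with S4.
S6 starts before S5 ends → S5 and S6 overlap.
S7 starts before S5 ends → S5 and S7 overlap.
S9 starts after S5 ends — done with S5.
S7 starts after S6 ends — done with S6.
S9 starts after S7 ends — done with S7.
S8 starts exactly when S9 ends (back-to-back, no overlap).

S1 & S2, S3 & S4, S5 & S6, S5 & S7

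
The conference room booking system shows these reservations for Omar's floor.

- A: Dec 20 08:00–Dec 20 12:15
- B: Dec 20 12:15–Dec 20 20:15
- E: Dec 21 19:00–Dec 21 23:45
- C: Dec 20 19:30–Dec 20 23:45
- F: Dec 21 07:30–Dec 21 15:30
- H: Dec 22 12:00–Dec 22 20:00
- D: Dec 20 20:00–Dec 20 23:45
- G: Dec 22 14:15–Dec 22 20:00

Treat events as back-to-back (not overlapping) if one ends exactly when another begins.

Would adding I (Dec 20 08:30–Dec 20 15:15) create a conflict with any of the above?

Yes — it overlaps A, B

A: starts Dec 20 08:00 before I ends Dec 20 15:15, and ends Dec 20 12:15 after I starts Dec 20 08:30 → overlap.
B: starts Dec 20 12:15 before I ends Dec 20 15:15, and ends Dec 20 20:15 after I starts Dec 20 08:30 → overlap.
C: starts Dec 20 19:30 at or after I ends Dec 20 15:15 → clear.
D: starts Dec 20 20:00 at or after I ends Dec 20 15:15 → clear.
F: starts Dec 21 07:30 at or after I ends Dec 20 15:15 → clear.
E: starts Dec 21 19:00 at or after I ends Dec 20 15:15 → clear.
H: starts Dec 22 12:00 at or after I ends Dec 20 15:15 → clear.
G: starts Dec 22 14:15 at or after I ends Dec 20 15:15 → clear.
I overlaps A, B.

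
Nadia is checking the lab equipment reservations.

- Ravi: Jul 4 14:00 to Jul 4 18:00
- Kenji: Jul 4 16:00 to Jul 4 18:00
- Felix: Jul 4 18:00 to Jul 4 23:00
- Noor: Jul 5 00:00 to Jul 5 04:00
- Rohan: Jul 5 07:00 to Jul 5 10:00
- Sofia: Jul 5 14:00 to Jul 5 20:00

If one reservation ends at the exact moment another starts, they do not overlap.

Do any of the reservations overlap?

Yes

Sorted by start: Ravi, Kenji, Felix, Noor, Rohan, Sofia.
Kenji starts before Ravi ends → Ravi and Kenji overlap.
That's a conflict, so the schedule is not conflict-free.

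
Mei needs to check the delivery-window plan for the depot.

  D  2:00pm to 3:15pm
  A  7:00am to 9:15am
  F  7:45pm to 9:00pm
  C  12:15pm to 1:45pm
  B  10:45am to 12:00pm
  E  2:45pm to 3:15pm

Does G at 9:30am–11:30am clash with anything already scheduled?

Yes — it overlaps B

A: ends 9:15am at or before G starts 9:30am → clear.
B: starts 10:45am before G ends 11:30am, and ends 12:00pm after G starts 9:30am → overlap.
C: starts 12:15pm at or after G ends 11:30am → clear.
D: starts 2:00pm at or after G ends 11:30am → clear.
E: starts 2:45pm at or after G ends 11:30am → clear.
F: starts 7:45pm at or after G ends 11:30am → clear.
G overlaps B.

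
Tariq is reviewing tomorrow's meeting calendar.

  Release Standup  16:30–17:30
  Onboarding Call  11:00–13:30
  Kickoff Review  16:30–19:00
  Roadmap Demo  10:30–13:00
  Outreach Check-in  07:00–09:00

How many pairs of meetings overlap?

2

Sorted by start: Outreach Check-in, Roadmap Demo, Onboarding Call, Kickoff Review, Release Standup.
Roadmap Demo starts after Outreach Check-in ends, so nothing later overlaps Outreach Check-in either.
Onboarding Call starts before Roadmap Demo ends → Roadmap Demo and Onboarding Call overlap.
Kickoff Review starts after Roadmap Demo ends, so nothing later overlaps Roadmap Demo either.
Kickoff Review starts after Onboarding Call ends, so nothing later overlaps Onboarding Call either.
Release Standup starts before Kickoff Review ends → Kickoff Review and Release Standup overlap.
Overlapping pairs: Kickoff Review & Release Standup, Onboarding Call & Roadmap Demo — 2 in total.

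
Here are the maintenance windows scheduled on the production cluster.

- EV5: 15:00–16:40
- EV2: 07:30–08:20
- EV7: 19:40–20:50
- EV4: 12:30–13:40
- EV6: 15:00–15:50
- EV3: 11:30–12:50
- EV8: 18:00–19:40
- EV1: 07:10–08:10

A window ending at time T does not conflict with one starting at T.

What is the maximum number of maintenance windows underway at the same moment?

Sweep the timeline, counting +1 at each start and −1 at each end (ends before starts at a tie):
07:10 start EV1 → 1
07:30 start EV2 → 2
08:10 end EV1 → 1
08:20 end EV2 → 0
11:30 start EV3 → 1
12:30 start EV4 → 2
12:50 end EV3 → 1
13:40 end EV4 → 0
15:00 start EV5 → 1
15:00 start EV6 → 2
15:50 end EV6 → 1
16:40 end EV5 → 0
18:00 start EV8 → 1
19:40 end EV8 → 0
19:40 start EV7 → 1
20:50 end EV7 → 0
Peak is 2, at 07:30 (EV1, EV2).

2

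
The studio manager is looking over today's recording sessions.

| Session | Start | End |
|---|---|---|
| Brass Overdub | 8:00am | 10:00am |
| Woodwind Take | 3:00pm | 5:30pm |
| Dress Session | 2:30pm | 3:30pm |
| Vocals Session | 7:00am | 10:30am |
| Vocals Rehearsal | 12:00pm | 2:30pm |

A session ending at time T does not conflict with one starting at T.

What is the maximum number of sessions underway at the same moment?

2

Sort all start/end points and keep a running count:
7:00am start Vocals Session → 1
8:00am start Brass Overdub → 2
10:00am end Brass Overdub → 1
10:30am end Vocals Session → 0
12:00pm start Vocals Rehearsal → 1
2:30pm end Vocals Rehearsal → 0
2:30pm start Dress Session → 1
3:00pm start Woodwind Take → 2
3:30pm end Dress Session → 1
5:30pm end Woodwind Take → 0
Peak is 2, at 8:00am (Brass Overdub, Vocals Session).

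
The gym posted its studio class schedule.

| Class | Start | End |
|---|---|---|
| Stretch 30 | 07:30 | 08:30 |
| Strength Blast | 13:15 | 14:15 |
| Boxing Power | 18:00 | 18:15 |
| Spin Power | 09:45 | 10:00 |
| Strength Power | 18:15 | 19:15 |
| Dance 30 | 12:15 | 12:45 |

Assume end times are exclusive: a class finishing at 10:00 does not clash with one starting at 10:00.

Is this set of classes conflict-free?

Two intervals overlap when each starts before the other ends.
Sorted by start: Stretch 30, Spin Power, Dance 30, Strength Blast, Boxing Power, Strength Power.
Spin Power starts after Stretch 30 ends, so nothing later overlaps Stretch 30 either.
Dance 30 starts after Spin Power ends, so nothing later overlaps Spin Power either.
Strength Blast starts after Dance 30 ends, so nothing later overlaps Dance 30 either.
Boxing Power starts after Strength Blast ends, so nothing later overlaps Strength Blast either.
Strength Power starts exactly when Boxing Power ends (back-to-back, no overlap).
Every pair is clear; the schedule has no overlaps.

Yes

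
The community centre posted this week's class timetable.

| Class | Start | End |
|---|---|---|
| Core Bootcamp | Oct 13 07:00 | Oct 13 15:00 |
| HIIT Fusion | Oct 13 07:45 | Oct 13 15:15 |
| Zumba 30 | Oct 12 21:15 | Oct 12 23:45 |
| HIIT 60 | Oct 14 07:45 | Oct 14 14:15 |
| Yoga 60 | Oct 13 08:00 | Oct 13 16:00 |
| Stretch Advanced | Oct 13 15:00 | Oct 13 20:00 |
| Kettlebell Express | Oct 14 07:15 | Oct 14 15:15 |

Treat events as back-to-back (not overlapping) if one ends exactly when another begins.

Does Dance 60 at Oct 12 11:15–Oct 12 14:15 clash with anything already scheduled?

Zumba 30: starts Oct 12 21:15 at or after Dance 60 ends Oct 12 14:15 → clear.
Core Bootcamp: starts Oct 13 07:00 at or after Dance 60 ends Oct 12 14:15 → clear.
HIIT Fusion: starts Oct 13 07:45 at or after Dance 60 ends Oct 12 14:15 → clear.
Yoga 60: starts Oct 13 08:00 at or after Dance 60 ends Oct 12 14:15 → clear.
Stretch Advanced: starts Oct 13 15:00 at or after Dance 60 ends Oct 12 14:15 → clear.
Kettlebell Express: starts Oct 14 07:15 at or after Dance 60 ends Oct 12 14:15 → clear.
HIIT 60: starts Oct 14 07:45 at or after Dance 60 ends Oct 12 14:15 → clear.

No — it doesn't clash with anything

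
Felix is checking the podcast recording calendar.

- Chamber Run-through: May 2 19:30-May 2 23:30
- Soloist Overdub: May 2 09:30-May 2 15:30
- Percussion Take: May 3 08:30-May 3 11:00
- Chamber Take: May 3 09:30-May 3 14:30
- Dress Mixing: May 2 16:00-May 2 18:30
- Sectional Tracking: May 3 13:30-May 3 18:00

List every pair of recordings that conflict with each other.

Chamber Take & Percussion Take, Chamber Take & Sectional Tracking

Sorted by start: Soloist Overdub, Dress Mixing, Chamber Run-through, Percussion Take, Chamber Take, Sectional Tracking.
Dress Mixing starts after Soloist Overdub ends; Soloist Overdub is clear from here.
Chamber Run-through starts after Dress Mixing ends; Dress Mixing is clear from here.
Percussion Take starts after Chamber Run-through ends; Chamber Run-through is clear from here.
Chamber Take starts before Percussion Take ends → Percussion Take and Chamber Take overlap.
Sectional Tracking starts after Percussion Take ends.
Sectional Tracking starts before Chamber Take ends → Chamber Take and Sectional Tracking overlap.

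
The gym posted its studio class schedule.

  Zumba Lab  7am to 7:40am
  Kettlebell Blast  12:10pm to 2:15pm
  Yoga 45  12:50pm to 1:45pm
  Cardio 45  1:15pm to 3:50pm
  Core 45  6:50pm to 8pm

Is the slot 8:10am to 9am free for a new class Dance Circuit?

Yes — the slot is free

Zumba Lab: ends 7:40am at or before Dance Circuit starts 8:10am → clear.
Kettlebell Blast: starts 12:10pm at or after Dance Circuit ends 9am → clear.
Yoga 45: starts 12:50pm at or after Dance Circuit ends 9am → clear.
Cardio 45: starts 1:15pm at or after Dance Circuit ends 9am → clear.
Core 45: starts 6:50pm at or after Dance Circuit ends 9am → clear.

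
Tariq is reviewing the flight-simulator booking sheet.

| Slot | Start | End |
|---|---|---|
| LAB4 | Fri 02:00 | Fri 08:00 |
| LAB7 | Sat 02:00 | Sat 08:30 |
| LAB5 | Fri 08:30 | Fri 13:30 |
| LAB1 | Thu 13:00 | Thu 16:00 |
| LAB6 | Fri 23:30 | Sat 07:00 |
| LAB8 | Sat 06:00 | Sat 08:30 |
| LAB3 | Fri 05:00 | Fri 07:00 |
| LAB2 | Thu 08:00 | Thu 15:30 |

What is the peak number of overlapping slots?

Walk through starts and ends in time order (an end at T is processed before a start at T):
Thu 08:00 start LAB2 → 1
Thu 13:00 start LAB1 → 2
Thu 15:30 end LAB2 → 1
Thu 16:00 end LAB1 → 0
Fri 02:00 start LAB4 → 1
Fri 05:00 start LAB3 → 2
Fri 07:00 end LAB3 → 1
Fri 08:00 end LAB4 → 0
Fri 08:30 start LAB5 → 1
Fri 13:30 end LAB5 → 0
Fri 23:30 start LAB6 → 1
Sat 02:00 start LAB7 → 2
Sat 06:00 start LAB8 → 3
Sat 07:00 end LAB6 → 2
Sat 08:30 end LAB7 → 1
Sat 08:30 end LAB8 → 0
Peak is 3, at Sat 06:00 (LAB6, LAB7, LAB8).

3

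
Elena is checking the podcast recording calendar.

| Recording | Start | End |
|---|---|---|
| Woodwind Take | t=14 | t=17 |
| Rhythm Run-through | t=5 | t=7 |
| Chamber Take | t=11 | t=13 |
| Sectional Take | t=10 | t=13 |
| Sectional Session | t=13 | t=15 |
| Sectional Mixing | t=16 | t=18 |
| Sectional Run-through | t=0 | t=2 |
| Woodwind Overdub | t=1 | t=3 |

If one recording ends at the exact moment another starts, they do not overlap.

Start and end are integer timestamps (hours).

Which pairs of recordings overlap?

Sorted by start: Sectional Run-through, Woodwind Overdub, Rhythm Run-through, Sectional Take, Chamber Take, Sectional Session, Woodwind Take, Sectional Mixing.
Woodwind Overdub starts before Sectional Run-through ends → Sectional Run-through and Woodwind Overdub overlap.
Rhythm Run-through starts after Sectional Run-through ends; Sectional Run-through is clear from here.
Rhythm Run-through starts after Woodwind Overdub ends; Woodwind Overdub is clear from here.
Sectional Take starts after Rhythm Run-through ends; Rhythm Run-through is clear from here.
Chamber Take starts before Sectional Take ends → Sectional Take and Chamber Take overlap.
Sectional Session starts exactly when Sectional Take ends (back-to-back, no overlap); Sectional Take is clear from here.
Sectional Session starts exactly when Chamber Take ends (back-to-back, no overlap); Chamber Take is clear from here.
Woodwind Take starts before Sectional Session ends → Sectional Session and Woodwind Take overlap.
Sectional Mixing starts after Sectional Session ends.
Sectional Mixing starts before Woodwind Take ends → Woodwind Take and Sectional Mixing overlap.

Chamber Take & Sectional Take, Sectional Mixing & Woodwind Take, Sectional Run-through & Woodwind Overdub, Sectional Session & Woodwind Take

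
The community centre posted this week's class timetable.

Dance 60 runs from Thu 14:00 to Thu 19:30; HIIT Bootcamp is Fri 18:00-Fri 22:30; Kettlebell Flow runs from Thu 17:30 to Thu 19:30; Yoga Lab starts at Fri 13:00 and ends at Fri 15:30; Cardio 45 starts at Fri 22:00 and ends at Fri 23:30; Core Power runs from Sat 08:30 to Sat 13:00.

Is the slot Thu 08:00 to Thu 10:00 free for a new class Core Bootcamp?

Yes — the slot is free

Dance 60: starts Thu 14:00 at or after Core Bootcamp ends Thu 10:00 → clear.
Kettlebell Flow: starts Thu 17:30 at or after Core Bootcamp ends Thu 10:00 → clear.
Yoga Lab: starts Fri 13:00 at or after Core Bootcamp ends Thu 10:00 → clear.
HIIT Bootcamp: starts Fri 18:00 at or after Core Bootcamp ends Thu 10:00 → clear.
Cardio 45: starts Fri 22:00 at or after Core Bootcamp ends Thu 10:00 → clear.
Core Power: starts Sat 08:30 at or after Core Bootcamp ends Thu 10:00 → clear.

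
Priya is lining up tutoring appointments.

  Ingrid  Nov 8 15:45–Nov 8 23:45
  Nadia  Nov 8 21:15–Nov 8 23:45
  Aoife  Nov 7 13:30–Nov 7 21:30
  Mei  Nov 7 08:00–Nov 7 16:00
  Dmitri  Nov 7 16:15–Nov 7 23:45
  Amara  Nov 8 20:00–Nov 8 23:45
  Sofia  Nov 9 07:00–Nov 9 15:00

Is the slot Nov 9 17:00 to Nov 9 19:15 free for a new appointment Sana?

Yes — the slot is free

Mei: ends Nov 7 16:00 at or before Sana starts Nov 9 17:00 → clear.
Aoife: ends Nov 7 21:30 at or before Sana starts Nov 9 17:00 → clear.
Dmitri: ends Nov 7 23:45 at or before Sana starts Nov 9 17:00 → clear.
Ingrid: ends Nov 8 23:45 at or before Sana starts Nov 9 17:00 → clear.
Amara: ends Nov 8 23:45 at or before Sana starts Nov 9 17:00 → clear.
Nadia: ends Nov 8 23:45 at or before Sana starts Nov 9 17:00 → clear.
Sofia: ends Nov 9 15:00 at or before Sana starts Nov 9 17:00 → clear.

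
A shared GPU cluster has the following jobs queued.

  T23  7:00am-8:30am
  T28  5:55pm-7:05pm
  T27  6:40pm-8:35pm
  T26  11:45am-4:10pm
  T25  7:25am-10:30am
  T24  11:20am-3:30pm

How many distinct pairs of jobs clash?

3

Check each pair: they overlap iff neither finishes before the other starts.
Sorted by start: T23, T25, T24, T26, T28, T27.
T25 starts before T23 ends → T23 and T25 overlap.
T24 starts after T23 ends, so nothing later overlaps T23 either.
T24 starts after T25 ends, so nothing later overlaps T25 either.
T26 starts before T24 ends → T24 and T26 overlap.
T28 starts after T24 ends, so nothing later overlaps T24 either.
T28 starts after T26 ends, so nothing later overlaps T26 either.
T27 starts before T28 ends → T28 and T27 overlap.
Overlapping pairs: T23 & T25, T24 & T26, T27 & T28 — 3 in total.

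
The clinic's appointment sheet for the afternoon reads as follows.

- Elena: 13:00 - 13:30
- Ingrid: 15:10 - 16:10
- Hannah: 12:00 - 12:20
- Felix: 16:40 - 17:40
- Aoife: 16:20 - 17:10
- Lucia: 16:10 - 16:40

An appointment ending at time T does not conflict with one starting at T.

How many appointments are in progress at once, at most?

Walk through starts and ends in time order (an end at T is processed before a start at T):
12:00 start Hannah → 1
12:20 end Hannah → 0
13:00 start Elena → 1
13:30 end Elena → 0
15:10 start Ingrid → 1
16:10 end Ingrid → 0
16:10 start Lucia → 1
16:20 start Aoife → 2
16:40 end Lucia → 1
16:40 start Felix → 2
17:10 end Aoife → 1
17:40 end Felix → 0
Peak is 2, at 16:20 (Aoife, Lucia).

2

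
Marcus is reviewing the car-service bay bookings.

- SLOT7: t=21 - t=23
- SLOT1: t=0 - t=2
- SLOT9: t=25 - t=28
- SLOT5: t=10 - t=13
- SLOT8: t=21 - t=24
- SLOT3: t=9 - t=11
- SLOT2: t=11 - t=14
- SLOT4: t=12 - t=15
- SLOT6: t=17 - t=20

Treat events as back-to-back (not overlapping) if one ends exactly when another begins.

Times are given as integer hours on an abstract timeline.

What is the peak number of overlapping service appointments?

Walk through starts and ends in time order (an end at T is processed before a start at T):
t=0 start SLOT1 → 1
t=2 end SLOT1 → 0
t=9 start SLOT3 → 1
t=10 start SLOT5 → 2
t=11 end SLOT3 → 1
t=11 start SLOT2 → 2
t=12 start SLOT4 → 3
t=13 end SLOT5 → 2
t=14 end SLOT2 → 1
t=15 end SLOT4 → 0
t=17 start SLOT6 → 1
t=20 end SLOT6 → 0
t=21 start SLOT7 → 1
t=21 start SLOT8 → 2
t=23 end SLOT7 → 1
t=24 end SLOT8 → 0
t=25 start SLOT9 → 1
t=28 end SLOT9 → 0
Peak is 3, at t=12 (SLOT2, SLOT4, SLOT5).

3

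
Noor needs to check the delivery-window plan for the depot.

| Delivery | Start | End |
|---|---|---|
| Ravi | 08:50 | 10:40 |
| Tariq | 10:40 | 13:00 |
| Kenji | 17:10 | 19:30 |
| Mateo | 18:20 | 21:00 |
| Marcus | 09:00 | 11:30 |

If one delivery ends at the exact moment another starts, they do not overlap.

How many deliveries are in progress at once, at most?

Sort all start/end points and keep a running count:
08:50 start Ravi → 1
09:00 start Marcus → 2
10:40 end Ravi → 1
10:40 start Tariq → 2
11:30 end Marcus → 1
13:00 end Tariq → 0
17:10 start Kenji → 1
18:20 start Mateo → 2
19:30 end Kenji → 1
21:00 end Mateo → 0
Peak is 2, at 09:00 (Marcus, Ravi).

2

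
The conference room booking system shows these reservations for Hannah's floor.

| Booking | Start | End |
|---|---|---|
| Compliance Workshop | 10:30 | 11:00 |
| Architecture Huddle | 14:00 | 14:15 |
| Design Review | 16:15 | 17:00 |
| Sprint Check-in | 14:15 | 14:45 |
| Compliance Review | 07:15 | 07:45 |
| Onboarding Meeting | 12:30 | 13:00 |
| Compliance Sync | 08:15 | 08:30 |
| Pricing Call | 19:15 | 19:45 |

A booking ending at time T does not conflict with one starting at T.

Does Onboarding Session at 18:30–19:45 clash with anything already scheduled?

Compliance Review: ends 07:45 at or before Onboarding Session starts 18:30 → clear.
Compliance Sync: ends 08:30 at or before Onboarding Session starts 18:30 → clear.
Compliance Workshop: ends 11:00 at or before Onboarding Session starts 18:30 → clear.
Onboarding Meeting: ends 13:00 at or before Onboarding Session starts 18:30 → clear.
Architecture Huddle: ends 14:15 at or before Onboarding Session starts 18:30 → clear.
Sprint Check-in: ends 14:45 at or before Onboarding Session starts 18:30 → clear.
Design Review: ends 17:00 at or before Onboarding Session starts 18:30 → clear.
Pricing Call: starts 19:15 before Onboarding Session ends 19:45, and ends 19:45 after Onboarding Session starts 18:30 → overlap.
Onboarding Session overlaps Pricing Call.

Yes — it overlaps Pricing Call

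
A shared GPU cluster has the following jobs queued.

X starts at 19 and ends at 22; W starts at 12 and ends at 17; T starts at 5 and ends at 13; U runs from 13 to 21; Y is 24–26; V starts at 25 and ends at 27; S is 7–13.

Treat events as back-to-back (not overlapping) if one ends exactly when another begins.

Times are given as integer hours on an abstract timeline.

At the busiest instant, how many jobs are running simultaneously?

Walk through starts and ends in time order (an end at T is processed before a start at T):
5 start T → 1
7 start S → 2
12 start W → 3
13 end S → 2
13 end T → 1
13 start U → 2
17 end W → 1
19 start X → 2
21 end U → 1
22 end X → 0
24 start Y → 1
25 start V → 2
26 end Y → 1
27 end V → 0
Peak is 3, at 12 (S, T, W).

3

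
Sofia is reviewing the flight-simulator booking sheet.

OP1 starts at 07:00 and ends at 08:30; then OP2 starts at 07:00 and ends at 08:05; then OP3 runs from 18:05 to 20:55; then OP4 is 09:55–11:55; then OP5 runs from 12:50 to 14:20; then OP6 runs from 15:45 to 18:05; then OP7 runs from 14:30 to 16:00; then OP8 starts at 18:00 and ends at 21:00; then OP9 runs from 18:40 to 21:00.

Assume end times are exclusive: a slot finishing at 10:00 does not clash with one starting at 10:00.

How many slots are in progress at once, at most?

Sort all start/end points and keep a running count:
07:00 start OP1 → 1
07:00 start OP2 → 2
08:05 end OP2 → 1
08:30 end OP1 → 0
09:55 start OP4 → 1
11:55 end OP4 → 0
12:50 start OP5 → 1
14:20 end OP5 → 0
14:30 start OP7 → 1
15:45 start OP6 → 2
16:00 end OP7 → 1
18:00 start OP8 → 2
18:05 end OP6 → 1
18:05 start OP3 → 2
18:40 start OP9 → 3
20:55 end OP3 → 2
21:00 end OP8 → 1
21:00 end OP9 → 0
Peak is 3, at 18:40 (OP3, OP8, OP9).

3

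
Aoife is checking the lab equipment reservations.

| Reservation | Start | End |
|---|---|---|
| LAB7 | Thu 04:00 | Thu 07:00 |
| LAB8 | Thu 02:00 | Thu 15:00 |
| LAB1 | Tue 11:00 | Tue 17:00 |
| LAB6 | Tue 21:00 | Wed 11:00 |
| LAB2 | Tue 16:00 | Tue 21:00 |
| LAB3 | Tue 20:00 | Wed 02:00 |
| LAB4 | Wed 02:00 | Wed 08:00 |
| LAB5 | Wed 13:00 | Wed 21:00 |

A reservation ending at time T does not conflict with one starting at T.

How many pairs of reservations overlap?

5

Two intervals overlap when each starts before the other ends.
Sorted by start: LAB1, LAB2, LAB3, LAB6, LAB4, LAB5, LAB8, LAB7.
LAB2 starts before LAB1 ends → LAB1 and LAB2 overlap.
LAB3 starts after LAB1 ends, so nothing later overlaps LAB1 either.
LAB3 starts before LAB2 ends → LAB2 and LAB3 overlap.
LAB6 starts exactly when LAB2 ends (back-to-back, no overlap), so nothing later overlaps LAB2 either.
LAB6 starts before LAB3 ends → LAB3 and LAB6 overlap.
LAB4 starts exactly when LAB3 ends (back-to-back, no overlap), so nothing later overlaps LAB3 either.
LAB4 starts before LAB6 ends → LAB6 and LAB4 overlap.
LAB5 starts after LAB6 ends, so nothing later overlaps LAB6 either.
LAB5 starts after LAB4 ends, so nothing later overlaps LAB4 either.
LAB8 starts after LAB5 ends, so nothing later overlaps LAB5 either.
LAB7 starts before LAB8 ends → LAB8 and LAB7 overlap.
Overlapping pairs: LAB1 & LAB2, LAB2 & LAB3, LAB3 & LAB6, LAB4 & LAB6, LAB7 & LAB8 — 5 in total.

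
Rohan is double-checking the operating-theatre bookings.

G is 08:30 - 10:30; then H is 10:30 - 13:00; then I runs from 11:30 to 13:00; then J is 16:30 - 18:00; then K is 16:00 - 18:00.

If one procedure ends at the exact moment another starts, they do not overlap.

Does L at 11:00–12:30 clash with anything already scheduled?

Yes — it overlaps H, I

G: ends 10:30 at or before L starts 11:00 → clear.
H: starts 10:30 before L ends 12:30, and ends 13:00 after L starts 11:00 → overlap.
I: starts 11:30 before L ends 12:30, and ends 13:00 after L starts 11:00 → overlap.
K: starts 16:00 at or after L ends 12:30 → clear.
J: starts 16:30 at or after L ends 12:30 → clear.
L overlaps H, I.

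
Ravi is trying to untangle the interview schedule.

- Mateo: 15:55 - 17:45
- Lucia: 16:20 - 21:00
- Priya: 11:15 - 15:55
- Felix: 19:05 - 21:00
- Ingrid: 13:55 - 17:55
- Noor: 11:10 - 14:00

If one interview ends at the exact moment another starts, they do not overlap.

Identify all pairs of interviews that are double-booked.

Sorted by start: Noor, Priya, Ingrid, Mateo, Lucia, Felix.
Priya starts before Noor ends → Noor and Priya overlap.
Ingrid starts before Noor ends → Noor and Ingrid overlap.
Mateo starts after Noor ends, so Noor has no further overlaps.
Ingrid starts before Priya ends → Priya and Ingrid overlap.
Mateo starts exactly when Priya ends (back-to-back, no overlap), so Priya has no further overlaps.
Mateo starts before Ingrid ends → Ingrid and Mateo overlap.
Lucia starts before Ingrid ends → Ingrid and Lucia overlap.
Felix starts after Ingrid ends.
Lucia starts before Mateo ends → Mateo and Lucia overlap.
Felix starts after Mateo ends.
Felix starts before Lucia ends → Lucia and Felix overlap.

Felix & Lucia, Ingrid & Lucia, Ingrid & Mateo, Ingrid & Noor, Ingrid & Priya, Lucia & Mateo, Noor & Priya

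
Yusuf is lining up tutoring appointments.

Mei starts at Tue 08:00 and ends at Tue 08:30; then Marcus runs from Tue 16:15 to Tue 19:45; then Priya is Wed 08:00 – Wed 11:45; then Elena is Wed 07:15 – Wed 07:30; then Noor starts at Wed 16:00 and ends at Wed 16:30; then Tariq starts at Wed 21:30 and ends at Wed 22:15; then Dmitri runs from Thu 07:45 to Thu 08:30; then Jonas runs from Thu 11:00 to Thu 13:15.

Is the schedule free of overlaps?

Yes

Sorted by start: Mei, Marcus, Elena, Priya, Noor, Tariq, Dmitri, Jonas.
Marcus starts after Mei ends — done with Mei.
Elena starts after Marcus ends — done with Marcus.
Priya starts after Elena ends — done with Elena.
Noor starts after Priya ends — done with Priya.
Tariq starts after Noor ends — done with Noor.
Dmitri starts after Tariq ends — done with Tariq.
Jonas starts after Dmitri ends.
Every pair is clear; the schedule has no overlaps.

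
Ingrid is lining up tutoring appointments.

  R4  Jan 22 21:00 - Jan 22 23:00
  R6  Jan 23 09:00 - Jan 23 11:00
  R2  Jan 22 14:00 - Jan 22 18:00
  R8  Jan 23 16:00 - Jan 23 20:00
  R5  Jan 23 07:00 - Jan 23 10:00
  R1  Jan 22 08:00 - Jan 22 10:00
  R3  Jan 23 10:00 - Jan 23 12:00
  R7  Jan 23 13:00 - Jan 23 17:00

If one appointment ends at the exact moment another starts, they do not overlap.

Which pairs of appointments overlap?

R3 & R6, R5 & R6, R7 & R8

Check each pair: they overlap iff neither finishes before the other starts.
Sorted by start: R1, R2, R4, R5, R6, R3, R7, R8.
R2 starts after R1 ends — done with R1.
R4 starts after R2 ends — done with R2.
R5 starts after R4 ends — done with R4.
R6 starts before R5 ends → R5 and R6 overlap.
R3 starts exactly when R5 ends (back-to-back, no overlap) — done with R5.
R3 starts before R6 ends → R6 and R3 overlap.
R7 starts after R6 ends — done with R6.
R7 starts after R3 ends — done with R3.
R8 starts before R7 ends → R7 and R8 overlap.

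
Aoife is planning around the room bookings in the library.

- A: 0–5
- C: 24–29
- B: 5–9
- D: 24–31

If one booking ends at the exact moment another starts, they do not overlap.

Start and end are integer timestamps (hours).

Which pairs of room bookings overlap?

Sorted by start: A, B, C, D.
B starts exactly when A ends (back-to-back, no overlap), so nothing later overlaps A either.
C starts after B ends, so nothing later overlaps B either.
D starts before C ends → C and D overlap.

C & D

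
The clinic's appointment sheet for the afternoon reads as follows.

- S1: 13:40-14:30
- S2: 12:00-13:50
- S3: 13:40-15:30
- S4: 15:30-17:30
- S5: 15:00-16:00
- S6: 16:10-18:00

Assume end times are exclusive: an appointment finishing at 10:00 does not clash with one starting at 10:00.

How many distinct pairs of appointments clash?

Sorted by start: S2, S1, S3, S5, S4, S6.
S1 starts before S2 ends → S2 and S1 overlap.
S3 starts before S2 ends → S2 and S3 overlap.
S5 starts after S2 ends, so nothing later overlaps S2 either.
S3 starts before S1 ends → S1 and S3 overlap.
S5 starts after S1 ends, so nothing later overlaps S1 either.
S5 starts before S3 ends → S3 and S5 overlap.
S4 starts exactly when S3 ends (back-to-back, no overlap), so nothing later overlaps S3 either.
S4 starts before S5 ends → S5 and S4 overlap.
S6 starts after S5 ends.
S6 starts before S4 ends → S4 and S6 overlap.
Overlapping pairs: S1 & S2, S1 & S3, S2 & S3, S3 & S5, S4 & S5, S4 & S6 — 6 in total.

6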